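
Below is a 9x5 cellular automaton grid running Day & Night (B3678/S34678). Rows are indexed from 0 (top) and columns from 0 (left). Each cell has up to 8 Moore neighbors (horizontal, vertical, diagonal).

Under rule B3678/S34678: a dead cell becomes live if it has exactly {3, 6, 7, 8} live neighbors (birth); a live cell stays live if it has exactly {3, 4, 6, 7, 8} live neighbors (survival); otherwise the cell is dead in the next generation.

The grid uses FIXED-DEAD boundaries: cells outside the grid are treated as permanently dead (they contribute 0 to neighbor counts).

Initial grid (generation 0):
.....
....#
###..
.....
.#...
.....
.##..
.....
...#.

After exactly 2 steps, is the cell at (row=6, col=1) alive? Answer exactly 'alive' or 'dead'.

Simulating step by step:
Generation 0 (given above): 8 live cells
Generation 1: 6 live cells
.....
.#...
.....
#.#..
.....
.##..
.....
..#..
.....
Generation 2: 4 live cells
.....
.....
.#...
.....
..#..
.....
.##..
.....
.....

Cell (6,1) at generation 2: 1 -> alive

Answer: alive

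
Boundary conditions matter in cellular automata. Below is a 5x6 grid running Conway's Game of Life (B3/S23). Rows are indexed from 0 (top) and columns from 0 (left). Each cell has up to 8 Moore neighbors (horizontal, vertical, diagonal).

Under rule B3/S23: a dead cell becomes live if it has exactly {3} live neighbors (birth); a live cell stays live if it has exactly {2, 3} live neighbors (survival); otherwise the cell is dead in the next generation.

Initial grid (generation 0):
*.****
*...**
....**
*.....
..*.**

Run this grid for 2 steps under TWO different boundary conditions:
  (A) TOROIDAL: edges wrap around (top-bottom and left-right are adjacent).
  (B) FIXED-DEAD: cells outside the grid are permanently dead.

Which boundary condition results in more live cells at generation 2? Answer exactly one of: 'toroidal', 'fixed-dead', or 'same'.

Under TOROIDAL boundary, generation 2:
.**...
......
......
...*..
.***..
Population = 6

Under FIXED-DEAD boundary, generation 2:
..*...
..*..*
....*.
....*.
......
Population = 5

Comparison: toroidal=6, fixed-dead=5 -> toroidal

Answer: toroidal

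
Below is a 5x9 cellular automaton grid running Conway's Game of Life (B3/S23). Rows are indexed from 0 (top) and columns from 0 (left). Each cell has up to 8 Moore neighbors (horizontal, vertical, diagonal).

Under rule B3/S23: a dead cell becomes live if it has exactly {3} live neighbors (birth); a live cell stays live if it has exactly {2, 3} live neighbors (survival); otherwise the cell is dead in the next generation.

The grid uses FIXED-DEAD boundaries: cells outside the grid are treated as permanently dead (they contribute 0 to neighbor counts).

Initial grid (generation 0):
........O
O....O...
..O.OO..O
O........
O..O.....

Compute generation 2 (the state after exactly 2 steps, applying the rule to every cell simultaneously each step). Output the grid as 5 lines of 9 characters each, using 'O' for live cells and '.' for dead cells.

Simulating step by step:
Generation 0 (given above): 10 live cells
Generation 1: 8 live cells
.........
....OO...
.O..OO...
.O.OO....
.........
Generation 2: 7 live cells
(generation 2 grid is the final answer)

Answer: .........
....OO...
..O......
..OOOO...
.........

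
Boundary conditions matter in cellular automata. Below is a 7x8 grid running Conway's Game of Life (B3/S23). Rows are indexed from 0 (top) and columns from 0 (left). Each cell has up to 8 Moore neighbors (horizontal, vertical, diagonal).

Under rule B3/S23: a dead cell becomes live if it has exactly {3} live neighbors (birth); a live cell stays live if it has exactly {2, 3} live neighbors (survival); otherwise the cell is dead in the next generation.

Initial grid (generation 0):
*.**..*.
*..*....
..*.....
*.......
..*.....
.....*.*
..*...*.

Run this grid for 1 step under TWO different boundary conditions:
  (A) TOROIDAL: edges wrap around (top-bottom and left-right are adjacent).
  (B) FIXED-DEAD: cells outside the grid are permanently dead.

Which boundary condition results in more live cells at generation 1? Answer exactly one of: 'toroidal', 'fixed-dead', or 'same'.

Under TOROIDAL boundary, generation 1:
..**....
...*...*
.*......
.*......
........
......*.
.***.**.
Population = 12

Under FIXED-DEAD boundary, generation 1:
.***....
...*....
.*......
.*......
........
......*.
......*.
Population = 8

Comparison: toroidal=12, fixed-dead=8 -> toroidal

Answer: toroidal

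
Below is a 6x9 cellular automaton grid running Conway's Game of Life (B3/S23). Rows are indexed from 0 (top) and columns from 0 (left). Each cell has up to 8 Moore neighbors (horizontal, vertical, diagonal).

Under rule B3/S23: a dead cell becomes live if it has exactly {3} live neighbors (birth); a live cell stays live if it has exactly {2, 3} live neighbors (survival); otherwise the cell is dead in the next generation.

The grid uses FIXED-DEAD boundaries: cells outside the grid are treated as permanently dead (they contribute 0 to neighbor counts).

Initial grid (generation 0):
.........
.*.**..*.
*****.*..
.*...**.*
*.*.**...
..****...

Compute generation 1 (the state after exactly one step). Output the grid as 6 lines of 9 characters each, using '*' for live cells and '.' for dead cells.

Simulating step by step:
Generation 0 (given above): 22 live cells
Generation 1: 12 live cells
(generation 1 grid is the final answer)

Answer: .........
**..**...
*.....*..
......**.
..*......
.**..*...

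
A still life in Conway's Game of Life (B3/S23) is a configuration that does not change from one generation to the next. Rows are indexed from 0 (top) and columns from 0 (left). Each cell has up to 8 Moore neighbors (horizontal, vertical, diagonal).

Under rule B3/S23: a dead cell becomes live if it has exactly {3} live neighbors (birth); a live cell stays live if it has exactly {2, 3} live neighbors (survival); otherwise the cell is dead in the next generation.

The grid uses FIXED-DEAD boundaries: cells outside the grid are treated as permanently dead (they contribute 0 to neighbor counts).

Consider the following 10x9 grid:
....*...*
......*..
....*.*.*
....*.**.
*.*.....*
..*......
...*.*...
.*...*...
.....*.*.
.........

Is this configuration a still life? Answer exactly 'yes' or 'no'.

Answer: no

Derivation:
Compute generation 1 and compare to generation 0 (given above):
Generation 1:
.........
.........
......*..
...*..*.*
.*.*...*.
.***.....
..*.*....
.....*...
......*..
.........
Cell (0,4) differs: gen0=1 vs gen1=0 -> NOT a still life.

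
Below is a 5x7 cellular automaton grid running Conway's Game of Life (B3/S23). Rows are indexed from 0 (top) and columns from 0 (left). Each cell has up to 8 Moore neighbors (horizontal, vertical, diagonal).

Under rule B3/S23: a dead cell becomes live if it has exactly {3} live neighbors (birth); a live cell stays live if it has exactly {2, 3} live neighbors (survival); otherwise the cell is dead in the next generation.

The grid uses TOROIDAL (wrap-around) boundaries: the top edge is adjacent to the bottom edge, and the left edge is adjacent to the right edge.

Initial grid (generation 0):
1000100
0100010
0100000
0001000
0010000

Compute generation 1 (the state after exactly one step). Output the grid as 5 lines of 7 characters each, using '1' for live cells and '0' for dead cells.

Answer: 0100000
1100000
0010000
0010000
0001000

Derivation:
Simulating step by step:
Generation 0 (given above): 7 live cells
Generation 1: 6 live cells
(generation 1 grid is the final answer)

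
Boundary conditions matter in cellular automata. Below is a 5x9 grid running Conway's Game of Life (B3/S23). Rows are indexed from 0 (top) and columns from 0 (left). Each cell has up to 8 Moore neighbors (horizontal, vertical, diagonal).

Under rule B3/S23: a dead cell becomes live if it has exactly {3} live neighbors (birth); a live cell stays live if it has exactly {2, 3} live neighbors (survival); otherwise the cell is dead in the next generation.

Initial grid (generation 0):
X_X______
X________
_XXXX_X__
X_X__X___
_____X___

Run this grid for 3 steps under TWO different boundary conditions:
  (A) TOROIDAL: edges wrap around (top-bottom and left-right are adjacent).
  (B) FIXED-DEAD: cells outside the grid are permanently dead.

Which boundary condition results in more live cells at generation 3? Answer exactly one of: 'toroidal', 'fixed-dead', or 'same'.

Answer: same

Derivation:
Under TOROIDAL boundary, generation 3:
___X_____
_XX______
______X__
_XX___X__
_________
Population = 7

Under FIXED-DEAD boundary, generation 3:
___X_____
_XX______
______X__
_XX___X__
_________
Population = 7

Comparison: toroidal=7, fixed-dead=7 -> same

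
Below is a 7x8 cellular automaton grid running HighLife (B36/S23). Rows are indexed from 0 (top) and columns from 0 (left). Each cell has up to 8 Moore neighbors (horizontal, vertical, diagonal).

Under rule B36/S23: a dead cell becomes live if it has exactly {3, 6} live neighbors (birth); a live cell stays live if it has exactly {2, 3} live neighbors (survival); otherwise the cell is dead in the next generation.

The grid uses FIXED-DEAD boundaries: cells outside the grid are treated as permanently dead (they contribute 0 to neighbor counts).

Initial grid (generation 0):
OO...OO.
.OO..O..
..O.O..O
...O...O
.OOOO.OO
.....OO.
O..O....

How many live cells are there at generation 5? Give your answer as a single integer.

Answer: 8

Derivation:
Simulating step by step:
Generation 0 (given above): 22 live cells
Generation 1: 25 live cells
OOO..OO.
O.OOOO..
.OO.O.O.
.O...O.O
..OOO..O
.O...OOO
........
Generation 2: 23 live cells
O.O..OO.
O.......
O.....O.
.O...O.O
.OOOO.OO
..OOOOOO
......O.
Generation 3: 20 live cells
.O......
O....OO.
OO....O.
OO.OOO.O
.O...O..
.O......
...OO.OO
Generation 4: 14 live cells
........
O....OO.
..O....O
....OO..
.O...OO.
..O.OOO.
........
Generation 5: 8 live cells
........
......O.
....O...
....OO..
...O....
....O.O.
.....O..
Population at generation 5: 8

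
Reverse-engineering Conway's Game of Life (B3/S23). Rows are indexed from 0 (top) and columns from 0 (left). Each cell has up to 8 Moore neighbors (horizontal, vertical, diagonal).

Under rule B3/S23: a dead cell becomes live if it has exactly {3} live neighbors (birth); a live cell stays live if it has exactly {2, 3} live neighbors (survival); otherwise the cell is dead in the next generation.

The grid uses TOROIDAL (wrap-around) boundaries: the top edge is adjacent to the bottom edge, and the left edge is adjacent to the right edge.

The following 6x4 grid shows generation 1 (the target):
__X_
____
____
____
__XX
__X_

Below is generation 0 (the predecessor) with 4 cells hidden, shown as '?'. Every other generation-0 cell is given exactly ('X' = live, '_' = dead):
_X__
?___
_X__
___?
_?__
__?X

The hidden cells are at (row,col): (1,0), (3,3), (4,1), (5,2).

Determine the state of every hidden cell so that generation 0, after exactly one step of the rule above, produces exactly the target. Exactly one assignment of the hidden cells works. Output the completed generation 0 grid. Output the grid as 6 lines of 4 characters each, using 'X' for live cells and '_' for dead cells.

Hidden generation-0 cells (in order): (1,0), (3,3), (4,1), (5,2).
A hidden cell only influences target cells in its own 3x3 neighborhood. Try each of the 2^4 = 16 assignments, step the completed generation 0 forward once under B3/S23, and compare with the target:
  (1,0)=_ (3,3)=_ (4,1)=_ (5,2)=_ -> step gives (0,2)='_' but target has 'X' -> reject
  (1,0)=_ (3,3)=_ (4,1)=_ (5,2)=X -> step gives (4,2)='_' but target has 'X' -> reject
  (1,0)=_ (3,3)=_ (4,1)=X (5,2)=_ -> step gives (0,2)='_' but target has 'X' -> reject
  (1,0)=_ (3,3)=_ (4,1)=X (5,2)=X -> step gives (4,3)='_' but target has 'X' -> reject
  (1,0)=_ (3,3)=X (4,1)=_ (5,2)=_ -> step gives (0,2)='_' but target has 'X' -> reject
  (1,0)=_ (3,3)=X (4,1)=_ (5,2)=X -> step reproduces the target at every cell -> ACCEPT
  (1,0)=_ (3,3)=X (4,1)=X (5,2)=_ -> step gives (0,2)='_' but target has 'X' -> reject
  (1,0)=_ (3,3)=X (4,1)=X (5,2)=X -> step gives (3,0)='X' but target has '_' -> reject
  (1,0)=X (3,3)=_ (4,1)=_ (5,2)=_ -> step gives (0,0)='X' but target has '_' -> reject
  (1,0)=X (3,3)=_ (4,1)=_ (5,2)=X -> step gives (0,0)='X' but target has '_' -> reject
  (1,0)=X (3,3)=_ (4,1)=X (5,2)=_ -> step gives (0,0)='X' but target has '_' -> reject
  (1,0)=X (3,3)=_ (4,1)=X (5,2)=X -> step gives (0,0)='X' but target has '_' -> reject
  (1,0)=X (3,3)=X (4,1)=_ (5,2)=_ -> step gives (0,0)='X' but target has '_' -> reject
  (1,0)=X (3,3)=X (4,1)=_ (5,2)=X -> step gives (0,0)='X' but target has '_' -> reject
  (1,0)=X (3,3)=X (4,1)=X (5,2)=_ -> step gives (0,0)='X' but target has '_' -> reject
  (1,0)=X (3,3)=X (4,1)=X (5,2)=X -> step gives (0,0)='X' but target has '_' -> reject
Unique solution: (1,0)=dead, (3,3)=live, (4,1)=dead, (5,2)=live.
Check: live-neighbor counts of every cell in the completed generation 0:
2132
2220
2021
2120
2133
2221
Applying B3/S23 to generation 0 with these counts gives:
__X_
____
____
____
__XX
__X_
which matches the target exactly.

Answer: _X__
____
_X__
___X
____
__XX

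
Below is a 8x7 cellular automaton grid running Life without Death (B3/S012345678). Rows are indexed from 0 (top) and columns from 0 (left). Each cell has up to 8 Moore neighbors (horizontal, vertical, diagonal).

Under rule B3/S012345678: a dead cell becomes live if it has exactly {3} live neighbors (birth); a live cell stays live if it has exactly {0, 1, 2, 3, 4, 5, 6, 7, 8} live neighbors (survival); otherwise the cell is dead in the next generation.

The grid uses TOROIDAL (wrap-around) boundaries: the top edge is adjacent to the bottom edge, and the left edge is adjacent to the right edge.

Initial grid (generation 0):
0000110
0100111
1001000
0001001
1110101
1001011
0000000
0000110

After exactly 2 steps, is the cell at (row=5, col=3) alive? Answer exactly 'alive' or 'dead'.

Simulating step by step:
Generation 0 (given above): 21 live cells
Generation 1: 29 live cells
0001110
1101111
1011000
0001111
1110101
1011111
0000000
0000110
Generation 2: 32 live cells
1011110
1101111
1011000
0001111
1110101
1011111
0000000
0001110

Cell (5,3) at generation 2: 1 -> alive

Answer: alive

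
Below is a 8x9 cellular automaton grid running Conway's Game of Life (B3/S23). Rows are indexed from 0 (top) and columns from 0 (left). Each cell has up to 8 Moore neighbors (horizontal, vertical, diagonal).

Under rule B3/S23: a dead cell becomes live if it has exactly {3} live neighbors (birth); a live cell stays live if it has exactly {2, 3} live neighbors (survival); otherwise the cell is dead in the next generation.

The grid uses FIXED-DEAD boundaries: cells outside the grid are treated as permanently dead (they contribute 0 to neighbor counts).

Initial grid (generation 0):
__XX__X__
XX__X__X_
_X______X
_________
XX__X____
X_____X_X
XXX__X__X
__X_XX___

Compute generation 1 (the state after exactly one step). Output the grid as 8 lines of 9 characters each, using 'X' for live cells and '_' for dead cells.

Simulating step by step:
Generation 0 (given above): 23 live cells
Generation 1: 27 live cells
(generation 1 grid is the final answer)

Answer: _XXX_____
XX_X___X_
XX_______
XX_______
XX_______
__X__X_X_
X_XXXXXX_
__XXXX___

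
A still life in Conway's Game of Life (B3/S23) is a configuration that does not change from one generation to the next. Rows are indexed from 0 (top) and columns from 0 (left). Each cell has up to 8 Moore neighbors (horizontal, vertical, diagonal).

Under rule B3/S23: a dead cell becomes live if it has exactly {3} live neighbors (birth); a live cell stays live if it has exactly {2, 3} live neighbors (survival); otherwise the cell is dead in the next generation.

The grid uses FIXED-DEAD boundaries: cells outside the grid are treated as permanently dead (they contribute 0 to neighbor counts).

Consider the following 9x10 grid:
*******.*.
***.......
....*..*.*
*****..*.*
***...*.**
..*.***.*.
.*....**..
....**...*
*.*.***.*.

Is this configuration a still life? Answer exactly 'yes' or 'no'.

Answer: no

Derivation:
Compute generation 1 and compare to generation 0 (given above):
Generation 1:
*..***....
*.....***.
....*.....
*...****.*
*.....*..*
*.**....**
...*...**.
.*.**...*.
...**.*...
Cell (0,1) differs: gen0=1 vs gen1=0 -> NOT a still life.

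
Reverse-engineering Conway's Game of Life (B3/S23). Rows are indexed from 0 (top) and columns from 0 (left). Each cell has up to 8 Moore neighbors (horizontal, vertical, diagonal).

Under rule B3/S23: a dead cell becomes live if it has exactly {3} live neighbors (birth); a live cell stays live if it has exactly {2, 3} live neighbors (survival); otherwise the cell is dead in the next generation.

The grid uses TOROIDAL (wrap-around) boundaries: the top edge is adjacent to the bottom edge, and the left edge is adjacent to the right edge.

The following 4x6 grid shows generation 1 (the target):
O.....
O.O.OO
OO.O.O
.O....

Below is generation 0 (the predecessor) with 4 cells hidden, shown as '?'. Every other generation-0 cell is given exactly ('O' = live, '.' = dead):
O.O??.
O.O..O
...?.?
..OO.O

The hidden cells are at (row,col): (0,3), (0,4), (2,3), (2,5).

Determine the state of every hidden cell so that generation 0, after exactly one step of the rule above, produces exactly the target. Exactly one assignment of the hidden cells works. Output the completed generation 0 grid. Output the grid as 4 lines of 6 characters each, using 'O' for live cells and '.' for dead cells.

Answer: O.OO..
O.O..O
...O..
..OO.O

Derivation:
Hidden generation-0 cells (in order): (0,3), (0,4), (2,3), (2,5).
A hidden cell only influences target cells in its own 3x3 neighborhood. Try each of the 2^4 = 16 assignments, step the completed generation 0 forward once under B3/S23, and compare with the target:
  (0,3)=. (0,4)=. (2,3)=. (2,5)=. -> step gives (0,2)='O' but target has '.' -> reject
  (0,3)=. (0,4)=. (2,3)=. (2,5)=O -> step gives (0,2)='O' but target has '.' -> reject
  (0,3)=. (0,4)=. (2,3)=O (2,5)=. -> step gives (0,2)='O' but target has '.' -> reject
  (0,3)=. (0,4)=. (2,3)=O (2,5)=O -> step gives (0,2)='O' but target has '.' -> reject
  (0,3)=. (0,4)=O (2,3)=. (2,5)=. -> step gives (0,2)='O' but target has '.' -> reject
  (0,3)=. (0,4)=O (2,3)=. (2,5)=O -> step gives (0,2)='O' but target has '.' -> reject
  (0,3)=. (0,4)=O (2,3)=O (2,5)=. -> step gives (0,2)='O' but target has '.' -> reject
  (0,3)=. (0,4)=O (2,3)=O (2,5)=O -> step gives (0,2)='O' but target has '.' -> reject
  (0,3)=O (0,4)=. (2,3)=. (2,5)=. -> step gives (1,3)='O' but target has '.' -> reject
  (0,3)=O (0,4)=. (2,3)=. (2,5)=O -> step gives (1,3)='O' but target has '.' -> reject
  (0,3)=O (0,4)=. (2,3)=O (2,5)=. -> step reproduces the target at every cell -> ACCEPT
  (0,3)=O (0,4)=. (2,3)=O (2,5)=O -> step gives (1,4)='.' but target has 'O' -> reject
  (0,3)=O (0,4)=O (2,3)=. (2,5)=. -> step gives (2,2)='O' but target has '.' -> reject
  (0,3)=O (0,4)=O (2,3)=. (2,5)=O -> step gives (1,4)='.' but target has 'O' -> reject
  (0,3)=O (0,4)=O (2,3)=O (2,5)=. -> step gives (1,4)='.' but target has 'O' -> reject
  (0,3)=O (0,4)=O (2,3)=O (2,5)=O -> step gives (1,4)='.' but target has 'O' -> reject
Unique solution: (0,3)=live, (0,4)=dead, (2,3)=live, (2,5)=dead.
Check: live-neighbor counts of every cell in the completed generation 0:
354444
243432
334343
234441
Applying B3/S23 to generation 0 with these counts gives:
O.....
O.O.OO
OO.O.O
.O....
which matches the target exactly.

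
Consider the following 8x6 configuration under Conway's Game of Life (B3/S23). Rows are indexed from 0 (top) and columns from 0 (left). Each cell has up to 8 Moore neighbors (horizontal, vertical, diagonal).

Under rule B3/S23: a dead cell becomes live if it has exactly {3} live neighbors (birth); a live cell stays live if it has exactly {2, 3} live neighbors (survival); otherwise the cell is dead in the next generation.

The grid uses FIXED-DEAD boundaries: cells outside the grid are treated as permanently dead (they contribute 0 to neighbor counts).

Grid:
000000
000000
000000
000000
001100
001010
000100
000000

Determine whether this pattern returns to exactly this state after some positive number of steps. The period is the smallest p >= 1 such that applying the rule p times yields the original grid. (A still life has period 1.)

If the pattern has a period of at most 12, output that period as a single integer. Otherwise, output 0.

Answer: 1

Derivation:
Simulating and comparing each generation to the original:
Gen 0 (original, given above): 5 live cells
Gen 1: 5 live cells, MATCHES original -> period = 1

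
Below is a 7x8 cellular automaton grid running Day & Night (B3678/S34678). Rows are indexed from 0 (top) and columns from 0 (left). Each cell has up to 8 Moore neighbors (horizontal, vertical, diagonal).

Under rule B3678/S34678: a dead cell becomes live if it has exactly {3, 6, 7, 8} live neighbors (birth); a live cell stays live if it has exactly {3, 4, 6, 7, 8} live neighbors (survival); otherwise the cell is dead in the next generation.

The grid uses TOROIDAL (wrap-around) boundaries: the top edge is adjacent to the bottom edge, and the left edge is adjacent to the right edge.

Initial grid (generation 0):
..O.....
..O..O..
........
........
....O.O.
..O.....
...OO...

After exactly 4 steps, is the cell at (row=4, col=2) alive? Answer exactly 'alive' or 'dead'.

Answer: dead

Derivation:
Simulating step by step:
Generation 0 (given above): 8 live cells
Generation 1: 5 live cells
....O...
........
........
........
........
....OO..
..OO....
Generation 2: 4 live cells
...O....
........
........
........
........
...O....
...O.O..
Generation 3: 3 live cells
....O...
........
........
........
........
....O...
..O.....
Generation 4: 1 live cells
........
........
........
........
........
........
...O....

Cell (4,2) at generation 4: 0 -> dead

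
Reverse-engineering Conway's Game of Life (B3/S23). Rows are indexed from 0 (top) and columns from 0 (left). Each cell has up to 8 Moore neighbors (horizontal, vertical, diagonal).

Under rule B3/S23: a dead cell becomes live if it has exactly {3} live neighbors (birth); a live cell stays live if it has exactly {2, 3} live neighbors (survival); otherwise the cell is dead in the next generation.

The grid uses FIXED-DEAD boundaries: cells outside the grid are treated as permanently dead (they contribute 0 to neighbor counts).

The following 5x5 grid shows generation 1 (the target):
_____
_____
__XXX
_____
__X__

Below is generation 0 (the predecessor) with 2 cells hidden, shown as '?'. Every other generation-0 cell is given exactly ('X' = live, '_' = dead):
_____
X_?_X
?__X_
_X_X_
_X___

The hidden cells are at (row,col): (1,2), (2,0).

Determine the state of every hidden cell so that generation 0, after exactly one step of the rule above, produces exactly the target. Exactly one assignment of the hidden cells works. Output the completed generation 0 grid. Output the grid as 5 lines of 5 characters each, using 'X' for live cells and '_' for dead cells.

Hidden generation-0 cells (in order): (1,2), (2,0).
A hidden cell only influences target cells in its own 3x3 neighborhood. Try each of the 2^2 = 4 assignments, step the completed generation 0 forward once under B3/S23, and compare with the target:
  (1,2)=_ (2,0)=_ -> step reproduces the target at every cell -> ACCEPT
  (1,2)=_ (2,0)=X -> step gives (2,0)='X' but target has '_' -> reject
  (1,2)=X (2,0)=_ -> step gives (1,3)='X' but target has '_' -> reject
  (1,2)=X (2,0)=X -> step gives (1,1)='X' but target has '_' -> reject
Unique solution: (1,2)=dead, (2,0)=dead.
Check: live-neighbor counts of every cell in the completed generation 0:
11011
01121
22323
21412
21311
Applying B3/S23 to generation 0 with these counts gives:
_____
_____
__XXX
_____
__X__
which matches the target exactly.

Answer: _____
X___X
___X_
_X_X_
_X___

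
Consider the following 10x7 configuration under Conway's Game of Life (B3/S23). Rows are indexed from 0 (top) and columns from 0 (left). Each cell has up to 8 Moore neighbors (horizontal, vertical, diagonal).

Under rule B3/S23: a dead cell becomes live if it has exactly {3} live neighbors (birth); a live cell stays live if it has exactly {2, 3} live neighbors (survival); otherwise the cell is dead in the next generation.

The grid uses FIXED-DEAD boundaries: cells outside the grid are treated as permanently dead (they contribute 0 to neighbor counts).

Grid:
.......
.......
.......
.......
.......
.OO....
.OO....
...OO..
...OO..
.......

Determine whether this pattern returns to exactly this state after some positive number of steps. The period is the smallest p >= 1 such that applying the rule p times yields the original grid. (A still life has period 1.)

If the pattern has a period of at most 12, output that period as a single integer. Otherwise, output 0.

Answer: 2

Derivation:
Simulating and comparing each generation to the original:
Gen 0 (original, given above): 8 live cells
Gen 1: 6 live cells, differs from original
Gen 2: 8 live cells, MATCHES original -> period = 2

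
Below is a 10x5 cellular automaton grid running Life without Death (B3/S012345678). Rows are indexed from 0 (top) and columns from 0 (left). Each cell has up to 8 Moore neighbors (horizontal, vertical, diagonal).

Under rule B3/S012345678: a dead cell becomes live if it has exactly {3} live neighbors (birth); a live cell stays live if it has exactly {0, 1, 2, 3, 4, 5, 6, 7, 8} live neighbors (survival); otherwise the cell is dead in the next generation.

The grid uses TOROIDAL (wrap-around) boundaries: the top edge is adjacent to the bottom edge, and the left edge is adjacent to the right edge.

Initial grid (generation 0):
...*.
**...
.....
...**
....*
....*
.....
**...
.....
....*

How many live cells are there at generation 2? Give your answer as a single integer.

Answer: 27

Derivation:
Simulating step by step:
Generation 0 (given above): 10 live cells
Generation 1: 17 live cells
*..**
**...
*...*
...**
*...*
....*
*....
**...
*....
....*
Generation 2: 27 live cells
**.**
**.*.
**.**
...**
*...*
....*
**..*
**..*
**..*
...**
Population at generation 2: 27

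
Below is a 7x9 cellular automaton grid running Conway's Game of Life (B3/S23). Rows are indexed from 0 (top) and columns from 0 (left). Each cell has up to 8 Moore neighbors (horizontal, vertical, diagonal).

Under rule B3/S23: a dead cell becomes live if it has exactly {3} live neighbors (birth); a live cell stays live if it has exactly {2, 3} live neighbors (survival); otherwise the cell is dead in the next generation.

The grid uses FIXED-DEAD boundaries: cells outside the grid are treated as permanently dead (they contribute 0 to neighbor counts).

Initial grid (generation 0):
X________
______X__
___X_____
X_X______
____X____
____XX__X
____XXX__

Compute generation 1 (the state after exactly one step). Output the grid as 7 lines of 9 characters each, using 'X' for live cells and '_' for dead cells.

Answer: _________
_________
_________
___X_____
___XXX___
___X__X__
____X_X__

Derivation:
Simulating step by step:
Generation 0 (given above): 12 live cells
Generation 1: 8 live cells
(generation 1 grid is the final answer)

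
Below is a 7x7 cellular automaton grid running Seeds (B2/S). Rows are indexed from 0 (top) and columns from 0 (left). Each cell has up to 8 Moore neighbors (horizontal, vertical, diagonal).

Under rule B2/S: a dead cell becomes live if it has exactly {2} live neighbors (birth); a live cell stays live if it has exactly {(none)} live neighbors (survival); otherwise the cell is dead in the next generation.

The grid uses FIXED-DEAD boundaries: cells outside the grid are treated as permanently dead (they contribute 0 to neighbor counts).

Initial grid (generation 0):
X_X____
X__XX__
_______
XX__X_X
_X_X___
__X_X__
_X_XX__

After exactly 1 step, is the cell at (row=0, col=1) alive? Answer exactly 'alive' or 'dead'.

Simulating step by step:
Generation 0 (given above): 16 live cells
Generation 1: 8 live cells
____X__
__X____
__X____
___X_X_
_______
X____X_
_____X_

Cell (0,1) at generation 1: 0 -> dead

Answer: dead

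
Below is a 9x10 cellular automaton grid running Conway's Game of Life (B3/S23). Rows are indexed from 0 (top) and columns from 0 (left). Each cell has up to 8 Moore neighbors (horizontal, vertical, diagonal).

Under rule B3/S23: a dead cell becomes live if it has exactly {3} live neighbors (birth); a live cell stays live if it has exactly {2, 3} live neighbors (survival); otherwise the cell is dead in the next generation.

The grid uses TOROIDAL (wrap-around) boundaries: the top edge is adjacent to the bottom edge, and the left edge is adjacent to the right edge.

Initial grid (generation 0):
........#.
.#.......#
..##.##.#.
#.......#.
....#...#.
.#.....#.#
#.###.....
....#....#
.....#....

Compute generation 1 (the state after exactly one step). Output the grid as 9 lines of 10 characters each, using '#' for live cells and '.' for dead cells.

Simulating step by step:
Generation 0 (given above): 22 live cells
Generation 1: 31 live cells
(generation 1 grid is the final answer)

Answer: ..........
..#....###
###....##.
...###..#.
#......##.
###.#...##
#####...##
....##....
..........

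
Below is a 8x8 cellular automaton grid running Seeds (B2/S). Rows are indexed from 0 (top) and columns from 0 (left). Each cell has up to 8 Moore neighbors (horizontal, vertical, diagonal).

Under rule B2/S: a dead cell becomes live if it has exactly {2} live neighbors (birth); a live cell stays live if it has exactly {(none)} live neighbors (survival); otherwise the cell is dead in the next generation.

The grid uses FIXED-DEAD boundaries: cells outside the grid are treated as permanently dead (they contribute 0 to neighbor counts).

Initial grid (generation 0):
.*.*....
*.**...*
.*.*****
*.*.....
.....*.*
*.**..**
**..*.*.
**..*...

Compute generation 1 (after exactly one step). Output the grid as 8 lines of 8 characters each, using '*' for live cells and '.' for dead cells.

Answer: *...*...
........
........
........
*...*...
........
........
..**....

Derivation:
Simulating step by step:
Generation 0 (given above): 28 live cells
Generation 1: 6 live cells
(generation 1 grid is the final answer)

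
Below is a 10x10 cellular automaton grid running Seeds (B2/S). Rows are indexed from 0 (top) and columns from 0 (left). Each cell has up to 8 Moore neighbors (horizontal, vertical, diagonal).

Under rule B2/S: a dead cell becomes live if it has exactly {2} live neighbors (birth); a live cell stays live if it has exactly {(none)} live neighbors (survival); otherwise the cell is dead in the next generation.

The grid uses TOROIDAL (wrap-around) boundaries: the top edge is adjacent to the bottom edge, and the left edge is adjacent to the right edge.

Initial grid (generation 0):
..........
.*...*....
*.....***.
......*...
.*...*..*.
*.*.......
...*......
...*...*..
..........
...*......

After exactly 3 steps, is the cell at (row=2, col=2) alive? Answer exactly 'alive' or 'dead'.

Simulating step by step:
Generation 0 (given above): 16 live cells
Generation 1: 24 live cells
..*.*.....
*.......**
.*.......*
**........
*.*...**.*
...**....*
.*..*.....
..*.*.....
..***.....
..........
Generation 2: 18 live cells
**.*....*.
..**......
..*.......
......**..
....**....
......**..
*.........
..........
.*...*....
.*...*....
Generation 3: 21 live cells
.........*
*...*....*
.*....**..
...**.....
........*.
....*.....
......**..
**........
*.*.*.*...
......*..*

Cell (2,2) at generation 3: 0 -> dead

Answer: dead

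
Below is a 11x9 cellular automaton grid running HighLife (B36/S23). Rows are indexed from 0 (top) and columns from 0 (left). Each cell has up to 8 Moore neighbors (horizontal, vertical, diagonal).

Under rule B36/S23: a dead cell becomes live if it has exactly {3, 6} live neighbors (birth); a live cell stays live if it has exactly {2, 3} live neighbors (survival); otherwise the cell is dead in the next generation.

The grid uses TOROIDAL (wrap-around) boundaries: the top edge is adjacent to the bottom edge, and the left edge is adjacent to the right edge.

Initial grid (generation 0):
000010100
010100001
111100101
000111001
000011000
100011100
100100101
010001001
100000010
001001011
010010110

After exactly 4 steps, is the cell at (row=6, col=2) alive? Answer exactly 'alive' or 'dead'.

Simulating step by step:
Generation 0 (given above): 38 live cells
Generation 1: 36 live cells
101110100
010111001
010001001
010000111
000000000
100100111
010000101
010000100
110000010
110001000
000110001
Generation 2: 36 live cells
110000011
010000111
110001001
000000111
000000010
100000101
011001111
011000101
001000101
011010000
000000001
Generation 3: 26 live cells
010000100
001000100
010001000
000000100
100000000
110001010
101001000
000100001
000001000
111100010
001000011
Generation 4: 35 live cells
011000100
011001100
000001100
000000000
110000101
100000100
101010100
000010000
110110001
111100110
000100111

Cell (6,2) at generation 4: 1 -> alive

Answer: alive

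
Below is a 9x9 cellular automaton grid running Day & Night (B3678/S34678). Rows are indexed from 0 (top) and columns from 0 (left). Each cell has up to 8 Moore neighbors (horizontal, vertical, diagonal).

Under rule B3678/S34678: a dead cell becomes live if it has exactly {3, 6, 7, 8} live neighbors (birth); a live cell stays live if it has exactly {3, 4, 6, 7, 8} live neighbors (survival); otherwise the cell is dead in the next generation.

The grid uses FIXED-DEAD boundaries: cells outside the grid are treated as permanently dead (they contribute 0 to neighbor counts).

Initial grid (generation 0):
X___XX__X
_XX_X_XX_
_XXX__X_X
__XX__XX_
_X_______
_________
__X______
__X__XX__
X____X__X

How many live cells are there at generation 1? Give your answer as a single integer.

Answer: 22

Derivation:
Simulating step by step:
Generation 0 (given above): 26 live cells
Generation 1: 22 live cells
_X_X_XXX_
XXX_X_XXX
_XX_X_XX_
___X___X_
__X______
_________
_________
_X_______
______X__
Population at generation 1: 22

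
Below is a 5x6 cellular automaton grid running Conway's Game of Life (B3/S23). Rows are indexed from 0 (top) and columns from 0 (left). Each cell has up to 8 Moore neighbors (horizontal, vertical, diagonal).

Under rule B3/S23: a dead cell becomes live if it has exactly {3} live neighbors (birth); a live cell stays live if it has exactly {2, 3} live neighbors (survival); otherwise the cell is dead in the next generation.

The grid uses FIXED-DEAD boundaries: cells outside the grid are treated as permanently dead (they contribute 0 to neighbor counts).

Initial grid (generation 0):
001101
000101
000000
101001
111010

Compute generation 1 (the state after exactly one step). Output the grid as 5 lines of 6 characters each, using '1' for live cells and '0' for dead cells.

Simulating step by step:
Generation 0 (given above): 12 live cells
Generation 1: 11 live cells
(generation 1 grid is the final answer)

Answer: 001100
001100
000010
101100
101100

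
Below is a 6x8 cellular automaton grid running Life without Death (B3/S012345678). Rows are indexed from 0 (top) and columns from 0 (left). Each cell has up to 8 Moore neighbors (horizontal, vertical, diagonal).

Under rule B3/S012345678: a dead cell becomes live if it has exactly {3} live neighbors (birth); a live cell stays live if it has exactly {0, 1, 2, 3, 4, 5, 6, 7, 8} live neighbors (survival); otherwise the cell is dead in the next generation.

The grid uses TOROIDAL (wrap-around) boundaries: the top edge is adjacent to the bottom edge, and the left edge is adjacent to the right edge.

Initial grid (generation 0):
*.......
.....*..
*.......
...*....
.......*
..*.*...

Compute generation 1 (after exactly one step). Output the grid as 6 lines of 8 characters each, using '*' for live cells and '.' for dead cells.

Simulating step by step:
Generation 0 (given above): 7 live cells
Generation 1: 8 live cells
(generation 1 grid is the final answer)

Answer: *.......
.....*..
*.......
...*....
...*...*
..*.*...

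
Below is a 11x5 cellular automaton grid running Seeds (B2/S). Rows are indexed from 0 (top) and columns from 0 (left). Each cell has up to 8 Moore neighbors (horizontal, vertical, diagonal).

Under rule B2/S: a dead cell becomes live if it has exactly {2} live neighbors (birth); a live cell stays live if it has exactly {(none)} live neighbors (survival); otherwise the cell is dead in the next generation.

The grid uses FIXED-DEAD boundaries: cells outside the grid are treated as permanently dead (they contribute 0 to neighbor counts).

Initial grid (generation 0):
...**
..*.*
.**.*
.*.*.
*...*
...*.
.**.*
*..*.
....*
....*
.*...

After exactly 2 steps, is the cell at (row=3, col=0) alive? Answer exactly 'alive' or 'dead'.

Answer: alive

Derivation:
Simulating step by step:
Generation 0 (given above): 20 live cells
Generation 1: 6 live cells
..*..
.....
*....
.....
.*...
*....
*....
.....
.....
...*.
.....
Generation 2: 5 live cells
.....
.*...
.....
**...
*....
.....
.*...
.....
.....
.....
.....

Cell (3,0) at generation 2: 1 -> alive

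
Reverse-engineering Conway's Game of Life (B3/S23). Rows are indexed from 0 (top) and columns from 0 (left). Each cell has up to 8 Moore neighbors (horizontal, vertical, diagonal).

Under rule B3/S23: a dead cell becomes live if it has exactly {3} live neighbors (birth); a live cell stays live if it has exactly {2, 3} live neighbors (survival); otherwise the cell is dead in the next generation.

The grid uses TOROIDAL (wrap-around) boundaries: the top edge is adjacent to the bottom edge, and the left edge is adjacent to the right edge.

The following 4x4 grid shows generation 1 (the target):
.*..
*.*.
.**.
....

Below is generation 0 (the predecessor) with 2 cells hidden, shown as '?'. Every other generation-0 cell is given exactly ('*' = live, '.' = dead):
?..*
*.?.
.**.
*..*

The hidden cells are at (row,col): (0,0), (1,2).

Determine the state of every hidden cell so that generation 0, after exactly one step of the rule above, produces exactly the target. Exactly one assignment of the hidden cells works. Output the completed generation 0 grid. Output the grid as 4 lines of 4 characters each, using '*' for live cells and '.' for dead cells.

Answer: *..*
*...
.**.
*..*

Derivation:
Hidden generation-0 cells (in order): (0,0), (1,2).
A hidden cell only influences target cells in its own 3x3 neighborhood. Try each of the 2^2 = 4 assignments, step the completed generation 0 forward once under B3/S23, and compare with the target:
  (0,0)=. (1,2)=. -> step gives (0,1)='.' but target has '*' -> reject
  (0,0)=. (1,2)=* -> step gives (0,2)='*' but target has '.' -> reject
  (0,0)=* (1,2)=. -> step reproduces the target at every cell -> ACCEPT
  (0,0)=* (1,2)=* -> step gives (0,1)='.' but target has '*' -> reject
Unique solution: (0,0)=live, (1,2)=dead.
Check: live-neighbor counts of every cell in the completed generation 0:
4324
3434
4324
4444
Applying B3/S23 to generation 0 with these counts gives:
.*..
*.*.
.**.
....
which matches the target exactly.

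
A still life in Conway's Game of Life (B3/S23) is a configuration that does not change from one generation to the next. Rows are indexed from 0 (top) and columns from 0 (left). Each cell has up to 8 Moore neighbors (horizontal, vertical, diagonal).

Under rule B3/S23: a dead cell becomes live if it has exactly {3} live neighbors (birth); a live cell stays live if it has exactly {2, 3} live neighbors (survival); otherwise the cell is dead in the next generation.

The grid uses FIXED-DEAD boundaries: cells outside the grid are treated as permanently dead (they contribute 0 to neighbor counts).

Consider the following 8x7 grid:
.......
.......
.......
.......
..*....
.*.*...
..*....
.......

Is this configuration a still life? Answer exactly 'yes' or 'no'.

Answer: yes

Derivation:
Compute generation 1 and compare to generation 0 (given above):
Generation 1:
.......
.......
.......
.......
..*....
.*.*...
..*....
.......
The grids are IDENTICAL -> still life.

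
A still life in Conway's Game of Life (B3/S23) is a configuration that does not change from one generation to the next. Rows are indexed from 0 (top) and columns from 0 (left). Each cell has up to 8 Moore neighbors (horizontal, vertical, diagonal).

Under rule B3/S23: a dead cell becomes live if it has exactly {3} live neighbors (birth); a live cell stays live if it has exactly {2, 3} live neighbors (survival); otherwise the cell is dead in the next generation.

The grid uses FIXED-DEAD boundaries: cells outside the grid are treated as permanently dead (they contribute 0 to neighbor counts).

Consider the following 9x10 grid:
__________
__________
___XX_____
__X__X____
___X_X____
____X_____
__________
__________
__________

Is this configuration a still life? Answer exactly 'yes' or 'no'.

Answer: yes

Derivation:
Compute generation 1 and compare to generation 0 (given above):
Generation 1:
__________
__________
___XX_____
__X__X____
___X_X____
____X_____
__________
__________
__________
The grids are IDENTICAL -> still life.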